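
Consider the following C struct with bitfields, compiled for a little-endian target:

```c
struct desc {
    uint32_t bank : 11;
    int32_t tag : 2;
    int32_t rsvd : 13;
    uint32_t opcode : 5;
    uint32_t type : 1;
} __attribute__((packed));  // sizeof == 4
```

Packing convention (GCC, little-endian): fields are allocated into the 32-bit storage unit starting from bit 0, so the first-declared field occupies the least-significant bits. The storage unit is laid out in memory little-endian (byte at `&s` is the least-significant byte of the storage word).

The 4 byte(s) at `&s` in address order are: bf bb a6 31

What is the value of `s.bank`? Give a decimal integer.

[0]=0xbf [1]=0xbb [2]=0xa6 [3]=0x31 (little-endian) → word 0x31a6bbbf
bank [0+:11] = (word>>0) & 0x7ff = 959  ←
tag [11+:2] = (word>>11) & 0x3 = 3
rsvd [13+:13] = (word>>13) & 0x1fff = 3381
opcode [26+:5] = (word>>26) & 0x1f = 12
type [31+:1] = (word>>31) & 0x1 = 0

959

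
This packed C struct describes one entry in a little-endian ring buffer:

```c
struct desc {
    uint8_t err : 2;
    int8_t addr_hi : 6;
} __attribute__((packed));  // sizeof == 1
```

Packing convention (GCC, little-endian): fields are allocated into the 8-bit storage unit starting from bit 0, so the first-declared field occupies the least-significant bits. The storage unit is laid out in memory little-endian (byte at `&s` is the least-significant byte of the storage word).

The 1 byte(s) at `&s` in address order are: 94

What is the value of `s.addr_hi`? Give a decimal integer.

-27

[0]=0x94 (little-endian) → word 0x94
err [0+:2] = (word>>0) & 0x3 = 0
addr_hi [2+:6] = (word>>2) & 0x3f = 37  ←
addr_hi signed 6b, MSB=1: 37 - 64 = -27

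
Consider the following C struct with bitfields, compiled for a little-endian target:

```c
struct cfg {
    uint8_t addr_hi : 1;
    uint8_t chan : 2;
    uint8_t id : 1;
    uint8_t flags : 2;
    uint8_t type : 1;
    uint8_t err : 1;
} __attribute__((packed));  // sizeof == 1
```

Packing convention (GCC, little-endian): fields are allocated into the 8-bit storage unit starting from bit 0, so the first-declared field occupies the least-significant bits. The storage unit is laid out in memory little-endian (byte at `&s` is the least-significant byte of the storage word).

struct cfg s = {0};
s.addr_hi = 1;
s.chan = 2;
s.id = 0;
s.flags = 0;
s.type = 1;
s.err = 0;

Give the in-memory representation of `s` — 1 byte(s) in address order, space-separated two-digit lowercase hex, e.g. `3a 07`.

45

[0+:1] addr_hi=1 & 0x1 = 0x1; word=0x01
[1+:2] chan=2 & 0x3 = 0x2; word=0x05
[3+:1] id=0 & 0x1 = 0x0; word=0x05
[4+:2] flags=0 & 0x3 = 0x0; word=0x05
[6+:1] type=1 & 0x1 = 0x1; word=0x45
[7+:1] err=0 & 0x1 = 0x0; word=0x45
word = 0x45 → little-endian bytes:
  [0]=0x45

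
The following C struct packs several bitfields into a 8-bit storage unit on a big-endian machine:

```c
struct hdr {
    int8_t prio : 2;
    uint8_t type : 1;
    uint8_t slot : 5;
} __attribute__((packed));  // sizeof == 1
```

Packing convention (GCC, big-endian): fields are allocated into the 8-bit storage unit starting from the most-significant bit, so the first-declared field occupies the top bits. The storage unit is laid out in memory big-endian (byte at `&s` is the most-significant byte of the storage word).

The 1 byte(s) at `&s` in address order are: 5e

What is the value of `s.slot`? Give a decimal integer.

[0]=0x5e (big-endian) → word 0x5e
prio [6+:2] = (word>>6) & 0x3 = 1
type [5+:1] = (word>>5) & 0x1 = 0
slot [0+:5] = (word>>0) & 0x1f = 30  ←

30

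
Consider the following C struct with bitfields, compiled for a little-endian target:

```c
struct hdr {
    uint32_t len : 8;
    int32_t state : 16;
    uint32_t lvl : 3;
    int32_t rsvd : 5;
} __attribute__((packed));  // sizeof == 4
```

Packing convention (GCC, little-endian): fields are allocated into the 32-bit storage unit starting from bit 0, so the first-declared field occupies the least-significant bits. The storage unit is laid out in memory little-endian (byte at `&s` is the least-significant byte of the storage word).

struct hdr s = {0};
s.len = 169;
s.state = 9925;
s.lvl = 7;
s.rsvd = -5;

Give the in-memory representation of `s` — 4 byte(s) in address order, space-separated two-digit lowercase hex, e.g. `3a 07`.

a9 c5 26 df

[0+:8] len=169 & 0xff = 0xa9; word=0x000000a9
[8+:16] state=9925 & 0xffff = 0x26c5; word=0x0026c5a9
[24+:3] lvl=7 & 0x7 = 0x7; word=0x0726c5a9
[27+:5] rsvd=-5 & 0x1f = 0x1b; word=0xdf26c5a9
word = 0xdf26c5a9 → little-endian bytes:
  [0]=0xa9  [1]=0xc5  [2]=0x26  [3]=0xdf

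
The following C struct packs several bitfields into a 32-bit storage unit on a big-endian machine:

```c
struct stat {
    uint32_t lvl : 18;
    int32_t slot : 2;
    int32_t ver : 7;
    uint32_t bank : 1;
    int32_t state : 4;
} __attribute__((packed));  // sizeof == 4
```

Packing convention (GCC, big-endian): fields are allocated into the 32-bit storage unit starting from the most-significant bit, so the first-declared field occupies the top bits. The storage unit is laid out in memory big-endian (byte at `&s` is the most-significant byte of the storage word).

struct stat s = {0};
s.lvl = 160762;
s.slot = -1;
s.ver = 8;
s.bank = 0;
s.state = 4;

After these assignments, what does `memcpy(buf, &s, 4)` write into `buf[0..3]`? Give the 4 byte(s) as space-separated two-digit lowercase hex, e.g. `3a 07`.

[14+:18] lvl=160762 & 0x3ffff = 0x273fa; word=0x9cfe8000
[12+:2] slot=-1 & 0x3 = 0x3; word=0x9cfeb000
[5+:7] ver=8 & 0x7f = 0x8; word=0x9cfeb100
[4+:1] bank=0 & 0x1 = 0x0; word=0x9cfeb100
[0+:4] state=4 & 0xf = 0x4; word=0x9cfeb104
word = 0x9cfeb104 → big-endian bytes:
  [0]=0x9c  [1]=0xfe  [2]=0xb1  [3]=0x04

9c fe b1 04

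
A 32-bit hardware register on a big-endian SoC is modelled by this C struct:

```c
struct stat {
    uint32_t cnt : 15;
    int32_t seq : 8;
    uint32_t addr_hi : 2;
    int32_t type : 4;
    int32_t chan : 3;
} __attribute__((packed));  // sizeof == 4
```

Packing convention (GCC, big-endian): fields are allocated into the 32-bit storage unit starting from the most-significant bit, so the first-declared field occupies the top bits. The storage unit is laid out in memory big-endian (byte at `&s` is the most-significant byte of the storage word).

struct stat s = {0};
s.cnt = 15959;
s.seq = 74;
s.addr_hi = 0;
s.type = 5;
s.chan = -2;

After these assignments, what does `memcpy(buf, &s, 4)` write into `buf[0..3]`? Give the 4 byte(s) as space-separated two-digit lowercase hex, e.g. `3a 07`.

7c ae 94 2e

cnt:15 = 15959 → 0x3e57 << 17 → word 0x7cae0000
seq:8 = 74 → 0x4a << 9 → word 0x7cae9400
addr_hi:2 = 0 → 0x0 << 7 → word 0x7cae9400
type:4 = 5 → 0x5 << 3 → word 0x7cae9428
chan:3 = -2 → 0x6 << 0 → word 0x7cae942e
word = 0x7cae942e → big-endian bytes:
  [0]=0x7c  [1]=0xae  [2]=0x94  [3]=0x2e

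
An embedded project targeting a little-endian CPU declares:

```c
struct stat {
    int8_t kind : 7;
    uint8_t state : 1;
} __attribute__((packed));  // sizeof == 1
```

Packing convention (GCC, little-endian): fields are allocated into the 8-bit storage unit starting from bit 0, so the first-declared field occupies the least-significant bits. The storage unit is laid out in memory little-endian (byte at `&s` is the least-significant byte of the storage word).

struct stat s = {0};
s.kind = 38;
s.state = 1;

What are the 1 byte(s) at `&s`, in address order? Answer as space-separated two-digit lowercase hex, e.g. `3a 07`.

kind:7 = 38 → 0x26 << 0 → word 0x26
state:1 = 1 → 0x1 << 7 → word 0xa6
word = 0xa6 → little-endian bytes:
  [0]=0xa6

a6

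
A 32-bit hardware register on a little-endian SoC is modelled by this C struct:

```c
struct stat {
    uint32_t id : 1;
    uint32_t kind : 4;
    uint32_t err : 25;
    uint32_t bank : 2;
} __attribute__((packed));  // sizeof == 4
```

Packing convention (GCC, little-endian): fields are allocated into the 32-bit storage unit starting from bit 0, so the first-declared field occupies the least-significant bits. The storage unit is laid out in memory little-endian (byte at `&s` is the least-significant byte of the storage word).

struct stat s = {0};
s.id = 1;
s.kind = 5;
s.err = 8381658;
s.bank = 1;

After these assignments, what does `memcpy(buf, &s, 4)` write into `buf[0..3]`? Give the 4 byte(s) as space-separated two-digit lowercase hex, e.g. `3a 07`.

4b 9b fc 4f

id:1 = 1 → 0x1 << 0 → word 0x00000001
kind:4 = 5 → 0x5 << 1 → word 0x0000000b
err:25 = 8381658 → 0x7fe4da << 5 → word 0x0ffc9b4b
bank:2 = 1 → 0x1 << 30 → word 0x4ffc9b4b
word = 0x4ffc9b4b → little-endian bytes:
  [0]=0x4b  [1]=0x9b  [2]=0xfc  [3]=0x4f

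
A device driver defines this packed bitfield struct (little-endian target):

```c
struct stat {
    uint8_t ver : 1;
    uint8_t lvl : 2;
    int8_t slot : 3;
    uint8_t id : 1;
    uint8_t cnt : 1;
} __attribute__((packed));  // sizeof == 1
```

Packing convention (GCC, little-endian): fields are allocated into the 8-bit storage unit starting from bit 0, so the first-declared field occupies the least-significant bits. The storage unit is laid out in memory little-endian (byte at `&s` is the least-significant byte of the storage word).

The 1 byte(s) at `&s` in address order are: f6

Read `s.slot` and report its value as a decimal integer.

-2

[0]=0xf6 (little-endian) → word 0xf6
ver:1 @ bit 0 → (0xf6>>0)&0x1 = 0x0
lvl:2 @ bit 1 → (0xf6>>1)&0x3 = 0x3
slot:3 @ bit 3 → (0xf6>>3)&0x7 = 0x6  ←
id:1 @ bit 6 → (0xf6>>6)&0x1 = 0x1
cnt:1 @ bit 7 → (0xf6>>7)&0x1 = 0x1
slot signed 3b, MSB=1: 6 - 8 = -2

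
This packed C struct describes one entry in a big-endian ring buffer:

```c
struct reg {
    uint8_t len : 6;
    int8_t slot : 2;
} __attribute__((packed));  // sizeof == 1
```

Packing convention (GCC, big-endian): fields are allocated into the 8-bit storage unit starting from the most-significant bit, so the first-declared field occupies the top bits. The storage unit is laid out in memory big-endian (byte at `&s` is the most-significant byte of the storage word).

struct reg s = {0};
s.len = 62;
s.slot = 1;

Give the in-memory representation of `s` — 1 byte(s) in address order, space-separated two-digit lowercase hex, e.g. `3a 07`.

f9

[2+:6] len=62 & 0x3f = 0x3e; word=0xf8
[0+:2] slot=1 & 0x3 = 0x1; word=0xf9
word = 0xf9 → big-endian bytes:
  [0]=0xf9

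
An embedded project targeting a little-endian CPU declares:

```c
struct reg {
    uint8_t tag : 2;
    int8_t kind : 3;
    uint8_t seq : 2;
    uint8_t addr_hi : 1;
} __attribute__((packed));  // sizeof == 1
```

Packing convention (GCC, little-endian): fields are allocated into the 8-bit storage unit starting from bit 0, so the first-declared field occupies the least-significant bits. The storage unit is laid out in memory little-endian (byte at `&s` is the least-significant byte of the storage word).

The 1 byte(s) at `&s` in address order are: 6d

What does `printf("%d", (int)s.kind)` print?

3

[0]=0x6d (little-endian) → word 0x6d
tag:2 @ bit 0 → (0x6d>>0)&0x3 = 0x1
kind:3 @ bit 2 → (0x6d>>2)&0x7 = 0x3  ←
seq:2 @ bit 5 → (0x6d>>5)&0x3 = 0x3
addr_hi:1 @ bit 7 → (0x6d>>7)&0x1 = 0x0
kind signed 3b, MSB=0: value = 3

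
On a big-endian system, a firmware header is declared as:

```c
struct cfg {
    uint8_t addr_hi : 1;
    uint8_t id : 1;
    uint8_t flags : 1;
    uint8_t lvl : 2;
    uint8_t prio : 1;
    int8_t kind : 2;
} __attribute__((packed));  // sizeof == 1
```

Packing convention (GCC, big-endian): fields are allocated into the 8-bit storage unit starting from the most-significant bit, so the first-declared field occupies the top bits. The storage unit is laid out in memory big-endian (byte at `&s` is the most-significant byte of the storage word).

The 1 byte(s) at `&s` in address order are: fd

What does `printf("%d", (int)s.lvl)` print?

[0]=0xfd (big-endian) → word 0xfd
addr_hi [7+:1] = (word>>7) & 0x1 = 1
id [6+:1] = (word>>6) & 0x1 = 1
flags [5+:1] = (word>>5) & 0x1 = 1
lvl [3+:2] = (word>>3) & 0x3 = 3  ←
prio [2+:1] = (word>>2) & 0x1 = 1
kind [0+:2] = (word>>0) & 0x3 = 1

3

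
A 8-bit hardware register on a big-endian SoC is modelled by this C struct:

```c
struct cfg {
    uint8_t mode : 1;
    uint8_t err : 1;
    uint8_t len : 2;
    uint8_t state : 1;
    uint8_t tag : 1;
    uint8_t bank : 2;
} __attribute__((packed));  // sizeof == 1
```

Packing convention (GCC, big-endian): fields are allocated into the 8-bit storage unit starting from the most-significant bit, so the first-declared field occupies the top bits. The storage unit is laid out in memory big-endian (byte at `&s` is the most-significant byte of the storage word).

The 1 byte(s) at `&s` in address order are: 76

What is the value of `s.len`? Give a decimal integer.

3

[0]=0x76 (big-endian) → word 0x76
mode [7+:1] = (word>>7) & 0x1 = 0
err [6+:1] = (word>>6) & 0x1 = 1
len [4+:2] = (word>>4) & 0x3 = 3  ←
state [3+:1] = (word>>3) & 0x1 = 0
tag [2+:1] = (word>>2) & 0x1 = 1
bank [0+:2] = (word>>0) & 0x3 = 2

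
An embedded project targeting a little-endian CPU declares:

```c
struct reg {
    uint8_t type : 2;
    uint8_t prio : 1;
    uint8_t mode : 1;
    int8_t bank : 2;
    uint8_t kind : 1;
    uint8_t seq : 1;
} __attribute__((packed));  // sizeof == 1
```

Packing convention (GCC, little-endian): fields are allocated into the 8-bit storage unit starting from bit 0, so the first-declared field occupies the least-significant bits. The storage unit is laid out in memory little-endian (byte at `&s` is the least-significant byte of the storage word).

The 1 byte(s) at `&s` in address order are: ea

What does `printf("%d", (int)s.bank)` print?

-2

[0]=0xea (little-endian) → word 0xea
type [0+:2] = (word>>0) & 0x3 = 2
prio [2+:1] = (word>>2) & 0x1 = 0
mode [3+:1] = (word>>3) & 0x1 = 1
bank [4+:2] = (word>>4) & 0x3 = 2  ←
kind [6+:1] = (word>>6) & 0x1 = 1
seq [7+:1] = (word>>7) & 0x1 = 1
bank signed 2b, MSB=1: 2 - 4 = -2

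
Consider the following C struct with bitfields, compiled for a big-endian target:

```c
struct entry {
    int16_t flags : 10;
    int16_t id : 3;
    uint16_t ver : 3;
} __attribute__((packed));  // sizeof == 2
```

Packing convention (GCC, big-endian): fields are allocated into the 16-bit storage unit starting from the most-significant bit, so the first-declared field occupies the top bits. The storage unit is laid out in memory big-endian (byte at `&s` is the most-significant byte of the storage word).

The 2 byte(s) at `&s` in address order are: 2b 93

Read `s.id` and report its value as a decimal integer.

[0]=0x2b [1]=0x93 (big-endian) → word 0x2b93
flags:10 @ bit 6 → (0x2b93>>6)&0x3ff = 0xae
id:3 @ bit 3 → (0x2b93>>3)&0x7 = 0x2  ←
ver:3 @ bit 0 → (0x2b93>>0)&0x7 = 0x3
id signed 3b, MSB=0: value = 2

2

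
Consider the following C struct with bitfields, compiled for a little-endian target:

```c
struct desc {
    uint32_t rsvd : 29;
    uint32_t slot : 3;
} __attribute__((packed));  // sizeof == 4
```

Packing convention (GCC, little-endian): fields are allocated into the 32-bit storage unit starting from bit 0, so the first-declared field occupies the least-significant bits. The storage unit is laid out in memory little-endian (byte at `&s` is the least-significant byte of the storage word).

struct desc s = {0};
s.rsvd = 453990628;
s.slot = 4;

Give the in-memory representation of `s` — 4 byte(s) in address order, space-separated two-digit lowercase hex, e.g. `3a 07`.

rsvd (29b) val=453990628 bits=0x1b0f58e4 at bit 0: 0x1b0f58e4
slot (3b) val=4 bits=0x4 at bit 29: 0x9b0f58e4
word = 0x9b0f58e4 → little-endian bytes:
  [0]=0xe4  [1]=0x58  [2]=0x0f  [3]=0x9b

e4 58 0f 9b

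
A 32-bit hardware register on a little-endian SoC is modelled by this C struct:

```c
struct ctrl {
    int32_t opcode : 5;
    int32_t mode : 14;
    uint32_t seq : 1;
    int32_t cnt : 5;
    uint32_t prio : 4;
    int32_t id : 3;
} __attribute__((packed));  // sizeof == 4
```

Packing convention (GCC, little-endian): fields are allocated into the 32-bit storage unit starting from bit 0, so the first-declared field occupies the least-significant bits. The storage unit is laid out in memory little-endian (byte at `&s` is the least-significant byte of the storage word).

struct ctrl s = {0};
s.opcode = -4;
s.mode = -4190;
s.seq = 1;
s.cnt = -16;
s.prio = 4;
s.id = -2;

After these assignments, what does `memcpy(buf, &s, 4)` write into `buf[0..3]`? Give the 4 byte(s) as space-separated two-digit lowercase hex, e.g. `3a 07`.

opcode (5b) val=-4 bits=0x1c at bit 0: 0x0000001c
mode (14b) val=-4190 bits=0x2fa2 at bit 5: 0x0005f45c
seq (1b) val=1 bits=0x1 at bit 19: 0x000df45c
cnt (5b) val=-16 bits=0x10 at bit 20: 0x010df45c
prio (4b) val=4 bits=0x4 at bit 25: 0x090df45c
id (3b) val=-2 bits=0x6 at bit 29: 0xc90df45c
word = 0xc90df45c → little-endian bytes:
  [0]=0x5c  [1]=0xf4  [2]=0x0d  [3]=0xc9

5c f4 0d c9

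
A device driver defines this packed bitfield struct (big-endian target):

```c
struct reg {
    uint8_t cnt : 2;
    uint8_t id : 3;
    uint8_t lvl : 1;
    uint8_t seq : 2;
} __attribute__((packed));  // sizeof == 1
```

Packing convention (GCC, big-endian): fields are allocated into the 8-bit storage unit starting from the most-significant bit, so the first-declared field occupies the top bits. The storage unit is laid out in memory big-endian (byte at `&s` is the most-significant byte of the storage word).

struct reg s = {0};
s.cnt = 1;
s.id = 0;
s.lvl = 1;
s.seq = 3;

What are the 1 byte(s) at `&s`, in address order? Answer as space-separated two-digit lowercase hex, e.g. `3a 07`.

cnt (2b) val=1 bits=0x1 at bit 6: 0x40
id (3b) val=0 bits=0x0 at bit 3: 0x40
lvl (1b) val=1 bits=0x1 at bit 2: 0x44
seq (2b) val=3 bits=0x3 at bit 0: 0x47
word = 0x47 → big-endian bytes:
  [0]=0x47

47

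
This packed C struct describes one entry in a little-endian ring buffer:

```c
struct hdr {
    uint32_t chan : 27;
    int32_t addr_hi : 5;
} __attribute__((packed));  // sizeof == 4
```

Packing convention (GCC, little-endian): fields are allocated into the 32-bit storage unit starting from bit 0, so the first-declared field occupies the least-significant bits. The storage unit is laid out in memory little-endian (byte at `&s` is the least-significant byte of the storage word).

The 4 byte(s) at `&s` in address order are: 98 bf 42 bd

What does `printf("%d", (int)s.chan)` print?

88260504

[0]=0x98 [1]=0xbf [2]=0x42 [3]=0xbd (little-endian) → word 0xbd42bf98
chan:27 @ bit 0 → (0xbd42bf98>>0)&0x7ffffff = 0x542bf98  ←
addr_hi:5 @ bit 27 → (0xbd42bf98>>27)&0x1f = 0x17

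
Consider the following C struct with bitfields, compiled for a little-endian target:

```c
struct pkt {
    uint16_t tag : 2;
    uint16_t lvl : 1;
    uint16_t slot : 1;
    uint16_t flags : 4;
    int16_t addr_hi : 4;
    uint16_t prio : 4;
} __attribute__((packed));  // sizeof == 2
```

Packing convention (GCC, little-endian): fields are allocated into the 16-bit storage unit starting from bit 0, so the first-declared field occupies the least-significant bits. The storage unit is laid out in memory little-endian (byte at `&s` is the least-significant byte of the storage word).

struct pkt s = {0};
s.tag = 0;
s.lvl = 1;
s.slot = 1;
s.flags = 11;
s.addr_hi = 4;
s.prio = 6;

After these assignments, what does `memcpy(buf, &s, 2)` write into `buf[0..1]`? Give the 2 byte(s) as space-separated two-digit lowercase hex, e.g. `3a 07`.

bc 64

[0+:2] tag=0 & 0x3 = 0x0; word=0x0000
[2+:1] lvl=1 & 0x1 = 0x1; word=0x0004
[3+:1] slot=1 & 0x1 = 0x1; word=0x000c
[4+:4] flags=11 & 0xf = 0xb; word=0x00bc
[8+:4] addr_hi=4 & 0xf = 0x4; word=0x04bc
[12+:4] prio=6 & 0xf = 0x6; word=0x64bc
word = 0x64bc → little-endian bytes:
  [0]=0xbc  [1]=0x64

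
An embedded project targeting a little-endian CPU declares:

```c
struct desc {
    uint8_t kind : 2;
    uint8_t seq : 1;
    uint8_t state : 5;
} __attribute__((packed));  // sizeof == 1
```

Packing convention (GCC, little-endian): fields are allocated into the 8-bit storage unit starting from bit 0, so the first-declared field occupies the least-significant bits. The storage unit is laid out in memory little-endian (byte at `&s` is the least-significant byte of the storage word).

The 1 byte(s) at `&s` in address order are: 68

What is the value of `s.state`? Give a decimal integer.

[0]=0x68 (little-endian) → word 0x68
kind:2 @ bit 0 → (0x68>>0)&0x3 = 0x0
seq:1 @ bit 2 → (0x68>>2)&0x1 = 0x0
state:5 @ bit 3 → (0x68>>3)&0x1f = 0xd  ←

13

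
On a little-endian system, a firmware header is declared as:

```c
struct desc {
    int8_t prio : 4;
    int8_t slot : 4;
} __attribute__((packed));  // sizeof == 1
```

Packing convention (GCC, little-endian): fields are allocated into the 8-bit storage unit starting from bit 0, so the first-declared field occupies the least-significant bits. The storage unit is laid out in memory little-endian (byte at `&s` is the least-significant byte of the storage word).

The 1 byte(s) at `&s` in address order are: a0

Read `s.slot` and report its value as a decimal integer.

-6

[0]=0xa0 (little-endian) → word 0xa0
prio:4 @ bit 0 → (0xa0>>0)&0xf = 0x0
slot:4 @ bit 4 → (0xa0>>4)&0xf = 0xa  ←
slot signed 4b, MSB=1: 10 - 16 = -6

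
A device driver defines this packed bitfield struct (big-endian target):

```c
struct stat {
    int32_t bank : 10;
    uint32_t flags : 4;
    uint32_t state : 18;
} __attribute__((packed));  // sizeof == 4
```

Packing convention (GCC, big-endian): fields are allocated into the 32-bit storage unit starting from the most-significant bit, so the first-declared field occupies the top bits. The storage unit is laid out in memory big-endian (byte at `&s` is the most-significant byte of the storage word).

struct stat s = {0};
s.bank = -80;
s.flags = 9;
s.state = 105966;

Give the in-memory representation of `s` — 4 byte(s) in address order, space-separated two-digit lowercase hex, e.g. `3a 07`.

ec 25 9d ee

[22+:10] bank=-80 & 0x3ff = 0x3b0; word=0xec000000
[18+:4] flags=9 & 0xf = 0x9; word=0xec240000
[0+:18] state=105966 & 0x3ffff = 0x19dee; word=0xec259dee
word = 0xec259dee → big-endian bytes:
  [0]=0xec  [1]=0x25  [2]=0x9d  [3]=0xee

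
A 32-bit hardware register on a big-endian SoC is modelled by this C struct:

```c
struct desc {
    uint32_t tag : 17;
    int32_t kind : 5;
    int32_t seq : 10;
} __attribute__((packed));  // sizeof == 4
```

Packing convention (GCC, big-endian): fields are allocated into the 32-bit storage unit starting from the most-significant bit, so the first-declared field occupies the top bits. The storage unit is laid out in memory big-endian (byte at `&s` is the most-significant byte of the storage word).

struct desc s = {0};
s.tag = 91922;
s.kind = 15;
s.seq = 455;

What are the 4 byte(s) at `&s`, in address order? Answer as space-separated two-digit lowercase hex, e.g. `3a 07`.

tag:17 = 91922 → 0x16712 << 15 → word 0xb3890000
kind:5 = 15 → 0xf << 10 → word 0xb3893c00
seq:10 = 455 → 0x1c7 << 0 → word 0xb3893dc7
word = 0xb3893dc7 → big-endian bytes:
  [0]=0xb3  [1]=0x89  [2]=0x3d  [3]=0xc7

b3 89 3d c7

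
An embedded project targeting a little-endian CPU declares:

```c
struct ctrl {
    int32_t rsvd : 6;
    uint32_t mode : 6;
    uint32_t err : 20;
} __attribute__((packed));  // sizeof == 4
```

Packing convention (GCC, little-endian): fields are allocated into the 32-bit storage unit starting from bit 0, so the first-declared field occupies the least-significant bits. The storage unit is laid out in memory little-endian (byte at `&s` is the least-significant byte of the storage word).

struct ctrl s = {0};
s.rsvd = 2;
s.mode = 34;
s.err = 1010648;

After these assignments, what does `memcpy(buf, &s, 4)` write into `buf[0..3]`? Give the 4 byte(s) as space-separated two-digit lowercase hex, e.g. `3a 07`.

rsvd (6b) val=2 bits=0x2 at bit 0: 0x00000002
mode (6b) val=34 bits=0x22 at bit 6: 0x00000882
err (20b) val=1010648 bits=0xf6bd8 at bit 12: 0xf6bd8882
word = 0xf6bd8882 → little-endian bytes:
  [0]=0x82  [1]=0x88  [2]=0xbd  [3]=0xf6

82 88 bd f6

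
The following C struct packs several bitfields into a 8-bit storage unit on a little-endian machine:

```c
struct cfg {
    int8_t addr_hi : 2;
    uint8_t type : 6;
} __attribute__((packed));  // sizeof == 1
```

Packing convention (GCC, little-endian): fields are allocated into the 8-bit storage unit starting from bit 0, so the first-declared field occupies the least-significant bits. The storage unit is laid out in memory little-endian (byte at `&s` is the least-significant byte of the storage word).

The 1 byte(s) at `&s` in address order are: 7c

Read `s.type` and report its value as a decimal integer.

31

[0]=0x7c (little-endian) → word 0x7c
addr_hi:2 @ bit 0 → (0x7c>>0)&0x3 = 0x0
type:6 @ bit 2 → (0x7c>>2)&0x3f = 0x1f  ←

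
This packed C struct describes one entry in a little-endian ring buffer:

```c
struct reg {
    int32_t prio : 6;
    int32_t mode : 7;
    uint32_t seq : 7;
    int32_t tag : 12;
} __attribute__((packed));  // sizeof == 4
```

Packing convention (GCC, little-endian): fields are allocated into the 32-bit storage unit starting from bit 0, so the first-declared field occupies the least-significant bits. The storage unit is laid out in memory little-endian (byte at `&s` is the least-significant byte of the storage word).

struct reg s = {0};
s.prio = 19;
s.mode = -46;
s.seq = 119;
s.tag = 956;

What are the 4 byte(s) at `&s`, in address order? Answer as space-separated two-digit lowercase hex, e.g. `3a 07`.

93 f4 ce 3b

prio:6 = 19 → 0x13 << 0 → word 0x00000013
mode:7 = -46 → 0x52 << 6 → word 0x00001493
seq:7 = 119 → 0x77 << 13 → word 0x000ef493
tag:12 = 956 → 0x3bc << 20 → word 0x3bcef493
word = 0x3bcef493 → little-endian bytes:
  [0]=0x93  [1]=0xf4  [2]=0xce  [3]=0x3b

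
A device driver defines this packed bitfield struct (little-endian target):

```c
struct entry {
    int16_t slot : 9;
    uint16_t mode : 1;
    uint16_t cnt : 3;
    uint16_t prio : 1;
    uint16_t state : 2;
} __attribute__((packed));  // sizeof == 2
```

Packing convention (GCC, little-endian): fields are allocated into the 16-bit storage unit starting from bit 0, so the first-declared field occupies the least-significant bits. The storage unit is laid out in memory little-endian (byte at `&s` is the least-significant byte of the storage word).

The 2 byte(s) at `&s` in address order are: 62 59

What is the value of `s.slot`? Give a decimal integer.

-158

[0]=0x62 [1]=0x59 (little-endian) → word 0x5962
slot:9 @ bit 0 → (0x5962>>0)&0x1ff = 0x162  ←
mode:1 @ bit 9 → (0x5962>>9)&0x1 = 0x0
cnt:3 @ bit 10 → (0x5962>>10)&0x7 = 0x6
prio:1 @ bit 13 → (0x5962>>13)&0x1 = 0x0
state:2 @ bit 14 → (0x5962>>14)&0x3 = 0x1
slot signed 9b, MSB=1: 354 - 512 = -158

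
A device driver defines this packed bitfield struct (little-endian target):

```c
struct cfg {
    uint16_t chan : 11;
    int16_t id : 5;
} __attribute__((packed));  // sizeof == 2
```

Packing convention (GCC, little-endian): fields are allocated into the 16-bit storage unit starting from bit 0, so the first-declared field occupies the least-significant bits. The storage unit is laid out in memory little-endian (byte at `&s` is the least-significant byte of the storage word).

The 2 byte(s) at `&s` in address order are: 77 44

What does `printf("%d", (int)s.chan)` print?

1143

[0]=0x77 [1]=0x44 (little-endian) → word 0x4477
chan:11 @ bit 0 → (0x4477>>0)&0x7ff = 0x477  ←
id:5 @ bit 11 → (0x4477>>11)&0x1f = 0x8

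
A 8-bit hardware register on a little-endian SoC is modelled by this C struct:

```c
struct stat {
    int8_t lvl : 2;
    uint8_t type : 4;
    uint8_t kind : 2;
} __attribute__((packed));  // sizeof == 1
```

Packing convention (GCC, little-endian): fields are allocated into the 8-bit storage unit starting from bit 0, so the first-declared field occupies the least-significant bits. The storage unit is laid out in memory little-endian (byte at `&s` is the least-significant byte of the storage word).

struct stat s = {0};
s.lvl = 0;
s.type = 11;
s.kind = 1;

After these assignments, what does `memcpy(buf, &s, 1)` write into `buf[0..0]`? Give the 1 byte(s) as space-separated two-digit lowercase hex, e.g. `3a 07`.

lvl (2b) val=0 bits=0x0 at bit 0: 0x00
type (4b) val=11 bits=0xb at bit 2: 0x2c
kind (2b) val=1 bits=0x1 at bit 6: 0x6c
word = 0x6c → little-endian bytes:
  [0]=0x6c

6c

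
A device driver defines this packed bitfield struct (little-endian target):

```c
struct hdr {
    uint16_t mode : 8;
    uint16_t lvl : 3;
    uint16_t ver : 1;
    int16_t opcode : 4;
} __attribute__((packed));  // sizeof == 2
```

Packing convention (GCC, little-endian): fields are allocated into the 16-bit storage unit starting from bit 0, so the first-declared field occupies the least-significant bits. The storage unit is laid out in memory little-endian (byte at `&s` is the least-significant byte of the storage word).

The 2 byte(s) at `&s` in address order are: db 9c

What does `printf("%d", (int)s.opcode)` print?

[0]=0xdb [1]=0x9c (little-endian) → word 0x9cdb
mode [0+:8] = (word>>0) & 0xff = 219
lvl [8+:3] = (word>>8) & 0x7 = 4
ver [11+:1] = (word>>11) & 0x1 = 1
opcode [12+:4] = (word>>12) & 0xf = 9  ←
opcode signed 4b, MSB=1: 9 - 16 = -7

-7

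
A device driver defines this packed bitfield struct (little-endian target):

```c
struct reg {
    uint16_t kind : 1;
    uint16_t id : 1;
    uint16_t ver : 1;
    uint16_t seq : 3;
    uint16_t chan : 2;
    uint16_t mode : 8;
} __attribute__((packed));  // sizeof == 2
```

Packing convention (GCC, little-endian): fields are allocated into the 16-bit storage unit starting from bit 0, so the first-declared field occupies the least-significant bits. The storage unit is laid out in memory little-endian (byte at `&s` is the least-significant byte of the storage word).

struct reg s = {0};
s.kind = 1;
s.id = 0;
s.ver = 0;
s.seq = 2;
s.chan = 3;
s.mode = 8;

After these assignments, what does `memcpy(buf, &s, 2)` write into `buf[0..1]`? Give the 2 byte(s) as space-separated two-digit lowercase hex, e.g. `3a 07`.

d1 08

kind:1 = 1 → 0x1 << 0 → word 0x0001
id:1 = 0 → 0x0 << 1 → word 0x0001
ver:1 = 0 → 0x0 << 2 → word 0x0001
seq:3 = 2 → 0x2 << 3 → word 0x0011
chan:2 = 3 → 0x3 << 6 → word 0x00d1
mode:8 = 8 → 0x8 << 8 → word 0x08d1
word = 0x08d1 → little-endian bytes:
  [0]=0xd1  [1]=0x08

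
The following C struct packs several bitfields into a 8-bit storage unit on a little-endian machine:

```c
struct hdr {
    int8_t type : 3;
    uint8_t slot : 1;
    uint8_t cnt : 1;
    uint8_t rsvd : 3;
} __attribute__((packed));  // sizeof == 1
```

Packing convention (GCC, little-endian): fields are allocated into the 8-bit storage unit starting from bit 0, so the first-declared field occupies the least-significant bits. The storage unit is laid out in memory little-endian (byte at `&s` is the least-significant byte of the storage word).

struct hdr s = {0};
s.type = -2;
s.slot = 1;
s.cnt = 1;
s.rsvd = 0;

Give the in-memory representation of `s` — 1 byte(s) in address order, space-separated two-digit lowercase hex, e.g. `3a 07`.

type (3b) val=-2 bits=0x6 at bit 0: 0x06
slot (1b) val=1 bits=0x1 at bit 3: 0x0e
cnt (1b) val=1 bits=0x1 at bit 4: 0x1e
rsvd (3b) val=0 bits=0x0 at bit 5: 0x1e
word = 0x1e → little-endian bytes:
  [0]=0x1e

1e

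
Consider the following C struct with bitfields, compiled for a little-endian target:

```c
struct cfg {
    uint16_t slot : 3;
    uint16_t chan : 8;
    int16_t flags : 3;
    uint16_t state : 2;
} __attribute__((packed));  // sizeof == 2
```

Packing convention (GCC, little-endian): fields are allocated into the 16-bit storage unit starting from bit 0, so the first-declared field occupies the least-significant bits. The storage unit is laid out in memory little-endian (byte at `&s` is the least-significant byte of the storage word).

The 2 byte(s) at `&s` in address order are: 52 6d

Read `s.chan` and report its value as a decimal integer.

170

[0]=0x52 [1]=0x6d (little-endian) → word 0x6d52
slot [0+:3] = (word>>0) & 0x7 = 2
chan [3+:8] = (word>>3) & 0xff = 170  ←
flags [11+:3] = (word>>11) & 0x7 = 5
state [14+:2] = (word>>14) & 0x3 = 1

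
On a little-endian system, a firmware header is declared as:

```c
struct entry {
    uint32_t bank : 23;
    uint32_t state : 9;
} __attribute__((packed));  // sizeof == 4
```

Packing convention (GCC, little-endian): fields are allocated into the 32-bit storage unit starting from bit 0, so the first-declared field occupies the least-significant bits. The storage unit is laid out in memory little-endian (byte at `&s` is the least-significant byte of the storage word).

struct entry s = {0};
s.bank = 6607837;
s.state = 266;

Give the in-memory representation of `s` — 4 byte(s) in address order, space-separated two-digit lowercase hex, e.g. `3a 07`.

bank (23b) val=6607837 bits=0x64d3dd at bit 0: 0x0064d3dd
state (9b) val=266 bits=0x10a at bit 23: 0x8564d3dd
word = 0x8564d3dd → little-endian bytes:
  [0]=0xdd  [1]=0xd3  [2]=0x64  [3]=0x85

dd d3 64 85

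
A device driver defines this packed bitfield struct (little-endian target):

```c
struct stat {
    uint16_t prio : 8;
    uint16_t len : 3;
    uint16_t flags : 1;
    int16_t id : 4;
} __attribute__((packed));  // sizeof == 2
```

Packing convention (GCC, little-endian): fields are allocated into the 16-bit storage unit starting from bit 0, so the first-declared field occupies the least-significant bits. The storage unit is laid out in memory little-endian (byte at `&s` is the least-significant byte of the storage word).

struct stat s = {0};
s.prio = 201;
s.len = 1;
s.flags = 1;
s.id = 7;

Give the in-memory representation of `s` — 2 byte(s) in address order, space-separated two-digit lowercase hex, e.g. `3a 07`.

c9 79

[0+:8] prio=201 & 0xff = 0xc9; word=0x00c9
[8+:3] len=1 & 0x7 = 0x1; word=0x01c9
[11+:1] flags=1 & 0x1 = 0x1; word=0x09c9
[12+:4] id=7 & 0xf = 0x7; word=0x79c9
word = 0x79c9 → little-endian bytes:
  [0]=0xc9  [1]=0x79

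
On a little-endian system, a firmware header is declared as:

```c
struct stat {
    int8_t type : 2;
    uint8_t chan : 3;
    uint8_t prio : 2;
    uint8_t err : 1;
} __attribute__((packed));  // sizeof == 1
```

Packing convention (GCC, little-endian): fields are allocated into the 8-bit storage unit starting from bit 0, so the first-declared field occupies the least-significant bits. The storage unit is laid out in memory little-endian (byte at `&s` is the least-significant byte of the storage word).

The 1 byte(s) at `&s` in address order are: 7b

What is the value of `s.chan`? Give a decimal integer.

[0]=0x7b (little-endian) → word 0x7b
type [0+:2] = (word>>0) & 0x3 = 3
chan [2+:3] = (word>>2) & 0x7 = 6  ←
prio [5+:2] = (word>>5) & 0x3 = 3
err [7+:1] = (word>>7) & 0x1 = 0

6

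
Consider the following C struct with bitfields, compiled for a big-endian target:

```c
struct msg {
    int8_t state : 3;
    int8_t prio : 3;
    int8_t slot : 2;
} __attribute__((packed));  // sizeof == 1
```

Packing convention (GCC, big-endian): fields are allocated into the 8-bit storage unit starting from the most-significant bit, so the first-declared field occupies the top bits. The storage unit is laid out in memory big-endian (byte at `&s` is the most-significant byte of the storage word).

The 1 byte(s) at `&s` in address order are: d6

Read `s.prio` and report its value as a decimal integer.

[0]=0xd6 (big-endian) → word 0xd6
state:3 @ bit 5 → (0xd6>>5)&0x7 = 0x6
prio:3 @ bit 2 → (0xd6>>2)&0x7 = 0x5  ←
slot:2 @ bit 0 → (0xd6>>0)&0x3 = 0x2
prio signed 3b, MSB=1: 5 - 8 = -3

-3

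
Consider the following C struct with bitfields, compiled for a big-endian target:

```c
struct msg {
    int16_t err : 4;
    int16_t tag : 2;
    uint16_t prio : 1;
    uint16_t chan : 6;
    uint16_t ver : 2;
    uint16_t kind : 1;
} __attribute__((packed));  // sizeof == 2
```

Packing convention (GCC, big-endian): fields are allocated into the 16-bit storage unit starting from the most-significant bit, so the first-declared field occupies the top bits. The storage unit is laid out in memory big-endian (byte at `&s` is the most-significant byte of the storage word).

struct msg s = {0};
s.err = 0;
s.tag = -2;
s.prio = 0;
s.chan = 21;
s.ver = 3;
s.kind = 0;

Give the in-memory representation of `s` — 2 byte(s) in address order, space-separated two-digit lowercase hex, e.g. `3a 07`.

[12+:4] err=0 & 0xf = 0x0; word=0x0000
[10+:2] tag=-2 & 0x3 = 0x2; word=0x0800
[9+:1] prio=0 & 0x1 = 0x0; word=0x0800
[3+:6] chan=21 & 0x3f = 0x15; word=0x08a8
[1+:2] ver=3 & 0x3 = 0x3; word=0x08ae
[0+:1] kind=0 & 0x1 = 0x0; word=0x08ae
word = 0x08ae → big-endian bytes:
  [0]=0x08  [1]=0xae

08 ae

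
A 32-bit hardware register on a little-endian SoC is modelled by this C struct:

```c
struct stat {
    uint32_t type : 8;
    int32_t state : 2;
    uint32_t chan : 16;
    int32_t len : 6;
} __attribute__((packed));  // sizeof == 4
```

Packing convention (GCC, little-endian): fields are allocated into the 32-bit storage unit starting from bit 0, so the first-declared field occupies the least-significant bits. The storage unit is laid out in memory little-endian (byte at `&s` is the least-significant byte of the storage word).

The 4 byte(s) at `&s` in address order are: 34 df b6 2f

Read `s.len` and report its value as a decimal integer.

11

[0]=0x34 [1]=0xdf [2]=0xb6 [3]=0x2f (little-endian) → word 0x2fb6df34
type:8 @ bit 0 → (0x2fb6df34>>0)&0xff = 0x34
state:2 @ bit 8 → (0x2fb6df34>>8)&0x3 = 0x3
chan:16 @ bit 10 → (0x2fb6df34>>10)&0xffff = 0xedb7
len:6 @ bit 26 → (0x2fb6df34>>26)&0x3f = 0xb  ←
len signed 6b, MSB=0: value = 11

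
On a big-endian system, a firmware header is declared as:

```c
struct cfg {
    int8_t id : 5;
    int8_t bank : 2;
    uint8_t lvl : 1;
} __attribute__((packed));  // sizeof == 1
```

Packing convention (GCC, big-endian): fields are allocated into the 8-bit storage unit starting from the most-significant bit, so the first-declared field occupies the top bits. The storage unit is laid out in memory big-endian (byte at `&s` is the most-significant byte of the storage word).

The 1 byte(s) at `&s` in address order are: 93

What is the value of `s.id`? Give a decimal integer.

-14

[0]=0x93 (big-endian) → word 0x93
id:5 @ bit 3 → (0x93>>3)&0x1f = 0x12  ←
bank:2 @ bit 1 → (0x93>>1)&0x3 = 0x1
lvl:1 @ bit 0 → (0x93>>0)&0x1 = 0x1
id signed 5b, MSB=1: 18 - 32 = -14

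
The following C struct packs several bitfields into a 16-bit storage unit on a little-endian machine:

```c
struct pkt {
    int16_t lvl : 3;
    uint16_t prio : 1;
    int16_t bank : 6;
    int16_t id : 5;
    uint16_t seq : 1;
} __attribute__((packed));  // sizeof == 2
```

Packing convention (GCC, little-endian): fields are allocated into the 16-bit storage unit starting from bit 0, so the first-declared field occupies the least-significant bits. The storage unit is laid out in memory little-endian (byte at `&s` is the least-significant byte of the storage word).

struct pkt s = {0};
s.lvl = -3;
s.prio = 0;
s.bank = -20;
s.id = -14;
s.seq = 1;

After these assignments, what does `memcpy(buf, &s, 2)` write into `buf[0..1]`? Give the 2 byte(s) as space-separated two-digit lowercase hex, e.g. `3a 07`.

c5 ca

lvl:3 = -3 → 0x5 << 0 → word 0x0005
prio:1 = 0 → 0x0 << 3 → word 0x0005
bank:6 = -20 → 0x2c << 4 → word 0x02c5
id:5 = -14 → 0x12 << 10 → word 0x4ac5
seq:1 = 1 → 0x1 << 15 → word 0xcac5
word = 0xcac5 → little-endian bytes:
  [0]=0xc5  [1]=0xca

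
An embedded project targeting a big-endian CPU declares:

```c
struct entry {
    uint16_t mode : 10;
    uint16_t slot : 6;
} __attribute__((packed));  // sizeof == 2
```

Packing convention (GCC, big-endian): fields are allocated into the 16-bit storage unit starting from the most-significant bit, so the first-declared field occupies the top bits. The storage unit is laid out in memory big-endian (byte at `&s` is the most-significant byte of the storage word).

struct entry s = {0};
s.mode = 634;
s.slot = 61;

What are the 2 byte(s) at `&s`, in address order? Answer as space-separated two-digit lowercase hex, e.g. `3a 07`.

mode:10 = 634 → 0x27a << 6 → word 0x9e80
slot:6 = 61 → 0x3d << 0 → word 0x9ebd
word = 0x9ebd → big-endian bytes:
  [0]=0x9e  [1]=0xbd

9e bd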